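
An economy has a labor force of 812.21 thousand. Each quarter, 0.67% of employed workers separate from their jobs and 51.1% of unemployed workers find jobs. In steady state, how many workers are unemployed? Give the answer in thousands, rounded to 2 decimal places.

About 10.51 thousand are unemployed in steady state.

Steady-state unemployment rate u* = s/(s+f) = 0.67/(0.67+51.1) = 0.012942.
Unemployed = u* × labor force = 0.012942 × 812.21 ≈ 10.51 thousand.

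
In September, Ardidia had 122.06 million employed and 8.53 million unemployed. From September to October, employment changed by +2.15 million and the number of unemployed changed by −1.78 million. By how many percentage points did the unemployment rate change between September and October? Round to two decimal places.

September: labor force = 122.06 + 8.53 = 130.59; u = 8.53/130.59 = 6.53%.
October: labor force = 124.21 + 6.75 = 130.96; u = 6.75/130.96 = 5.15%.
Change = 5.15% − 6.53% = −1.38 pp.

The unemployment rate changed by −1.38 percentage points.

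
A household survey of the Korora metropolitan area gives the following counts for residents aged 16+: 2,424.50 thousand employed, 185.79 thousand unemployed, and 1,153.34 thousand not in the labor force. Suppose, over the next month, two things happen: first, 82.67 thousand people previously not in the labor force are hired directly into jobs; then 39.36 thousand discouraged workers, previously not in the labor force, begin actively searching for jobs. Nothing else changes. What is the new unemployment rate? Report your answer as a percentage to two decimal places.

Initially, labor force = 2,424.50 + 185.79 = 2,610.29 thousand, so u = 185.79/2,610.29 = 7.12%.
After the first change, employed and labor force both rise by 82.67; unemployed unchanged → E = 2,507.17, U = 185.79, labor force = 2,692.96 thousand.
After the second change, unemployed and labor force both rise by 39.36 → E = 2,507.17, U = 225.15, labor force = 2,732.32 thousand.
New unemployment rate = 225.15 / 2,732.32 = 8.24%.

New unemployment rate ≈ 8.24%.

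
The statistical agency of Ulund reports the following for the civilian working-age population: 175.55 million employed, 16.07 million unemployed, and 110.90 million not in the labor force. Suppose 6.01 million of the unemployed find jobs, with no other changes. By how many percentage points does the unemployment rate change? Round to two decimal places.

Initially, labor force = 175.55 + 16.07 = 191.62 million, so u = 16.07/191.62 = 8.39%.
After the change, unemployed falls and employed rises by 6.01; labor force unchanged → E = 181.56, U = 10.06, labor force = 191.62 million.
New unemployment rate = 10.06 / 191.62 = 5.25%.
Change = 5.25% − 8.39% = −3.14 percentage points.

The unemployment rate changes by −3.14 percentage points.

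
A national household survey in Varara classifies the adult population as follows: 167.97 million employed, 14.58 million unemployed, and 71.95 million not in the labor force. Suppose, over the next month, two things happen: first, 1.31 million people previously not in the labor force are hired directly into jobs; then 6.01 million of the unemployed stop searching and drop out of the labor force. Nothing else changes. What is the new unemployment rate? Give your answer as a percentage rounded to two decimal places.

Initially, labor force = 167.97 + 14.58 = 182.55 million, so u = 14.58/182.55 = 7.99%.
After the first change, employed and labor force both rise by 1.31; unemployed unchanged → E = 169.28, U = 14.58, labor force = 183.86 million.
After the second change, unemployed and labor force both fall by 6.01 → E = 169.28, U = 8.57, labor force = 177.85 million.
New unemployment rate = 8.57 / 177.85 = 4.82%.

New unemployment rate ≈ 4.82%.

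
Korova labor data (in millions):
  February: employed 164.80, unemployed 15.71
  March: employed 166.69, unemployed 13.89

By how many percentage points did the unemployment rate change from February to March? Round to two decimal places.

February: labor force = 164.80 + 15.71 = 180.51; u = 15.71/180.51 = 8.70%.
March: labor force = 166.69 + 13.89 = 180.58; u = 13.89/180.58 = 7.69%.
Change = 7.69% − 8.70% = −1.01 pp.

The unemployment rate changed by −1.01 percentage points.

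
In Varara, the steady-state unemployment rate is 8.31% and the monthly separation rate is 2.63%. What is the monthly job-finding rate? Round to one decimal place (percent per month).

Job-finding rate ≈ 29.0% per month.

From u* = s/(s+f): f = s·(1−u)/u.
f = 2.63 × (1 − 0.0831) / 0.0831 = 2.4114 / 0.0831 ≈ 29.0% per month.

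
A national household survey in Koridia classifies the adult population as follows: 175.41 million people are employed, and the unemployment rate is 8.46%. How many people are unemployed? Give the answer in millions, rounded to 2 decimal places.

Let U be the number unemployed. The labor force is E + U, and U/(E+U) = 0.0846.
So U = 0.0846 × 175.41 / (1 − 0.0846) = 14.8397 / 0.9154 ≈ 16.21 million.

About 16.21 million are unemployed.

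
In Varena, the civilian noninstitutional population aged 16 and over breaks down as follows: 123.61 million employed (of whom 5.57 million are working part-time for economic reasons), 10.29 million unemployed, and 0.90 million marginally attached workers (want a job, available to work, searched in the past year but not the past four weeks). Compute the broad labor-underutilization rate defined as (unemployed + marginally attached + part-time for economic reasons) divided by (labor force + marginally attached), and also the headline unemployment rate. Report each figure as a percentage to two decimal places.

Labor force = 123.61 + 10.29 = 133.90 million.
Numerator = 10.29 + 0.90 + 5.57 = 16.76 million.
Denominator = 133.90 + 0.90 = 134.80 million.
Broad rate = 16.76 / 134.80 = 12.43%.
Headline unemployment rate = 10.29 / 133.90 = 7.68%.

Broad underutilization rate ≈ 12.43%; headline unemployment rate ≈ 7.68%.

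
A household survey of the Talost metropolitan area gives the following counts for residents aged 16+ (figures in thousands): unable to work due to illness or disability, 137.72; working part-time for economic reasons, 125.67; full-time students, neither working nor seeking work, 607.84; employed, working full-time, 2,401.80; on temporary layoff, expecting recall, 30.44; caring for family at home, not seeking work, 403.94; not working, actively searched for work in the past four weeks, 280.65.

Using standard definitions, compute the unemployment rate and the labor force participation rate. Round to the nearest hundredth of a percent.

Employed = 125.67 + 2,401.80 = 2,527.47 thousand (anyone who worked, including part-time for economic reasons, counts as employed).
Unemployed = 30.44 + 280.65 = 311.09 thousand (jobless and actively searching, or on temporary layoff).
Labor force = 2,527.47 + 311.09 = 2,838.56 thousand.
Not in labor force = 137.72 + 607.84 + 403.94 = 1,149.50 thousand (those not working and not actively searching are outside the labor force).
Civilian working-age population = 2,838.56 + 1,149.50 = 3,988.06 thousand.
Unemployment rate = 311.09 / 2,838.56 = 10.96%.
Labor force participation rate = 2,838.56 / 3,988.06 = 71.18%.

Unemployment rate ≈ 10.96%; labor force participation rate ≈ 71.18%.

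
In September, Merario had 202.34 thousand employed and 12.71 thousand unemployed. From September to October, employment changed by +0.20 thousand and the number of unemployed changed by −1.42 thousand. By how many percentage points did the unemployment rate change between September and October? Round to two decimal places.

The unemployment rate changed by −0.63 percentage points.

September: labor force = 202.34 + 12.71 = 215.05; u = 12.71/215.05 = 5.91%.
October: labor force = 202.54 + 11.29 = 213.83; u = 11.29/213.83 = 5.28%.
Change = 5.28% − 5.91% = −0.63 pp.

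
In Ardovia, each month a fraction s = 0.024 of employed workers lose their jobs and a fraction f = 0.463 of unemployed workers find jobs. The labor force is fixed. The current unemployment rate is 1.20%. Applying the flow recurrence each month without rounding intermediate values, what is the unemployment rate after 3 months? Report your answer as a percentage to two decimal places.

Unemployment rate after three months ≈ 4.42%.

With a fixed labor force, u_{t+1} = u_t + s·(1−u_t) − f·u_t = u_t·(1−s−f) + s.
Here 1−s−f = 0.513 and s = 0.024.
u_1 = 0.012000 × 0.513 + 0.024 = 0.030156.
u_2 = 0.030156 × 0.513 + 0.024 = 0.039470.
u_3 = 0.039470 × 0.513 + 0.024 = 0.044248.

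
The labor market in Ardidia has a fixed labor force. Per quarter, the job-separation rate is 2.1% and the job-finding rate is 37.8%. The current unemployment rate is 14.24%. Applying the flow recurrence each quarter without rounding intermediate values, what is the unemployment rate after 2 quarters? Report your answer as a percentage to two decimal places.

With a fixed labor force, u_{t+1} = u_t + s·(1−u_t) − f·u_t = u_t·(1−s−f) + s.
Here 1−s−f = 0.601 and s = 0.021.
u_1 = 0.142400 × 0.601 + 0.021 = 0.106582.
u_2 = 0.106582 × 0.601 + 0.021 = 0.085056.

Unemployment rate after two quarters ≈ 8.51%.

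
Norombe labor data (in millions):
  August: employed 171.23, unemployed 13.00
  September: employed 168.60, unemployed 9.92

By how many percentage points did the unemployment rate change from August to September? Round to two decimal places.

August: labor force = 171.23 + 13.00 = 184.23; u = 13.00/184.23 = 7.06%.
September: labor force = 168.60 + 9.92 = 178.52; u = 9.92/178.52 = 5.56%.
Change = 5.56% − 7.06% = −1.50 pp.

The unemployment rate changed by −1.50 percentage points.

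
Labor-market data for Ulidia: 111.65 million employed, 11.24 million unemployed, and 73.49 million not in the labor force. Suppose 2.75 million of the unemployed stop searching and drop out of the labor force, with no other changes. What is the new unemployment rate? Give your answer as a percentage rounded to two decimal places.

Initially, labor force = 111.65 + 11.24 = 122.89 million, so u = 11.24/122.89 = 9.15%.
After the change, unemployed and labor force both fall by 2.75 → E = 111.65, U = 8.49, labor force = 120.14 million.
New unemployment rate = 8.49 / 120.14 = 7.07%.

New unemployment rate ≈ 7.07%.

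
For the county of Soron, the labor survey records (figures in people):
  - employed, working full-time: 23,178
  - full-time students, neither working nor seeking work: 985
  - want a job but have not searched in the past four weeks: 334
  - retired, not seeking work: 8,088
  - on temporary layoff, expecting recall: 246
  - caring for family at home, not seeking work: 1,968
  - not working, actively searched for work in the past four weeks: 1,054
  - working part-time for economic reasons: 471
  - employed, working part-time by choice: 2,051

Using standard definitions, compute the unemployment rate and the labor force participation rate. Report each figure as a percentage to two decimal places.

Unemployment rate ≈ 4.81%; labor force participation rate ≈ 70.36%.

Employed = 23,178 + 471 + 2,051 = 25,700 (anyone who worked, including part-time for economic reasons, counts as employed).
Unemployed = 246 + 1,054 = 1,300 (jobless and actively searching, or on temporary layoff).
Labor force = 25,700 + 1,300 = 27,000.
Not in labor force = 985 + 334 + 8,088 + 1,968 = 11,375 (those not working and not actively searching are outside the labor force — including those who want a job but have given up searching).
Civilian working-age population = 27,000 + 11,375 = 38,375.
Unemployment rate = 1,300 / 27,000 = 4.81%.
Labor force participation rate = 27,000 / 38,375 = 70.36%.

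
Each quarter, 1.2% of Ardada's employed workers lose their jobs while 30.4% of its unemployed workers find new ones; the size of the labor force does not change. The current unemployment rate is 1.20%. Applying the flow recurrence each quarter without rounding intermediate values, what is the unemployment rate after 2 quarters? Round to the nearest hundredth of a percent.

With a fixed labor force, u_{t+1} = u_t + s·(1−u_t) − f·u_t = u_t·(1−s−f) + s.
Here 1−s−f = 0.684 and s = 0.012.
u_1 = 0.012000 × 0.684 + 0.012 = 0.020208.
u_2 = 0.020208 × 0.684 + 0.012 = 0.025822.

Unemployment rate after two quarters ≈ 2.58%.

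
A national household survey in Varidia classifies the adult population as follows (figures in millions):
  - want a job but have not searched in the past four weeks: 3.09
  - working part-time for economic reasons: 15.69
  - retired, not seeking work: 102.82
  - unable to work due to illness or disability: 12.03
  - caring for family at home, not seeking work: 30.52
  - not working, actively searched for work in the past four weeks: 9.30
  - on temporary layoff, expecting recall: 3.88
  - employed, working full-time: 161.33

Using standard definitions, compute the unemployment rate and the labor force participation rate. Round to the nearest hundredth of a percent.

Employed = 15.69 + 161.33 = 177.02 million (anyone who worked, including part-time for economic reasons, counts as employed).
Unemployed = 9.30 + 3.88 = 13.18 million (jobless and actively searching, or on temporary layoff).
Labor force = 177.02 + 13.18 = 190.20 million.
Not in labor force = 3.09 + 102.82 + 12.03 + 30.52 = 148.46 million (those not working and not actively searching are outside the labor force — including those who want a job but have given up searching).
Civilian working-age population = 190.20 + 148.46 = 338.66 million.
Unemployment rate = 13.18 / 190.20 = 6.93%.
Labor force participation rate = 190.20 / 338.66 = 56.16%.

Unemployment rate ≈ 6.93%; labor force participation rate ≈ 56.16%.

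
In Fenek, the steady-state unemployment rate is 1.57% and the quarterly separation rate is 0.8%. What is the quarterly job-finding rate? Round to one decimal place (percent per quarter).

From u* = s/(s+f): f = s·(1−u)/u.
f = 0.8 × (1 − 0.0157) / 0.0157 = 0.7874 / 0.0157 ≈ 50.2% per quarter.

Job-finding rate ≈ 50.2% per quarter.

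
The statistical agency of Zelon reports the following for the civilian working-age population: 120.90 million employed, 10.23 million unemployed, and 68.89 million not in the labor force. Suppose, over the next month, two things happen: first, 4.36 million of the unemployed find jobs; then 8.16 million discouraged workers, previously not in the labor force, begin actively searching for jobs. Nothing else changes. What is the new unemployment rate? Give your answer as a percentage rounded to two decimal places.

Initially, labor force = 120.90 + 10.23 = 131.13 million, so u = 10.23/131.13 = 7.80%.
After the first change, unemployed falls and employed rises by 4.36; labor force unchanged → E = 125.26, U = 5.87, labor force = 131.13 million.
After the second change, unemployed and labor force both rise by 8.16 → E = 125.26, U = 14.03, labor force = 139.29 million.
New unemployment rate = 14.03 / 139.29 = 10.07%.

New unemployment rate ≈ 10.07%.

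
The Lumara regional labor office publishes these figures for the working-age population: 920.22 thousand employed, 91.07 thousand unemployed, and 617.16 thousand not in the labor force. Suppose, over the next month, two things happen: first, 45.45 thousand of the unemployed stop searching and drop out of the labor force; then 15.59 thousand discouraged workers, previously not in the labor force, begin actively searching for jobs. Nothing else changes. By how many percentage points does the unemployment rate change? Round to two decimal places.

The unemployment rate changes by −2.77 percentage points.

Initially, labor force = 920.22 + 91.07 = 1,011.29 thousand, so u = 91.07/1,011.29 = 9.01%.
After the first change, unemployed and labor force both fall by 45.45 → E = 920.22, U = 45.62, labor force = 965.84 thousand.
After the second change, unemployed and labor force both rise by 15.59 → E = 920.22, U = 61.21, labor force = 981.43 thousand.
New unemployment rate = 61.21 / 981.43 = 6.24%.
Change = 6.24% − 9.01% = −2.77 percentage points.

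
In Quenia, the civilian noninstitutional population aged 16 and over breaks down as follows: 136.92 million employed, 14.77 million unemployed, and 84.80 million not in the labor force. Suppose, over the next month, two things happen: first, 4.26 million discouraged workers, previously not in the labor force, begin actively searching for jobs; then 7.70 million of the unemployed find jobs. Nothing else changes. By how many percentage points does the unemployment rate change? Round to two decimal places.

Initially, labor force = 136.92 + 14.77 = 151.69 million, so u = 14.77/151.69 = 9.74%.
After the first change, unemployed and labor force both rise by 4.26 → E = 136.92, U = 19.03, labor force = 155.95 million.
After the second change, unemployed falls and employed rises by 7.70; labor force unchanged → E = 144.62, U = 11.33, labor force = 155.95 million.
New unemployment rate = 11.33 / 155.95 = 7.27%.
Change = 7.27% − 9.74% = −2.47 percentage points.

The unemployment rate changes by −2.47 percentage points.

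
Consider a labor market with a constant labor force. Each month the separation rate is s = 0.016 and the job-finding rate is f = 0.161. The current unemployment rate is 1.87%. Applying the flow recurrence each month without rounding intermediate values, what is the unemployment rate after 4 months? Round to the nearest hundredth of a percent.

Unemployment rate after four months ≈ 5.75%.

With a fixed labor force, u_{t+1} = u_t + s·(1−u_t) − f·u_t = u_t·(1−s−f) + s.
Here 1−s−f = 0.823 and s = 0.016.
u_1 = 0.018700 × 0.823 + 0.016 = 0.031390.
u_2 = 0.031390 × 0.823 + 0.016 = 0.041834.
u_3 = 0.041834 × 0.823 + 0.016 = 0.050429.
u_4 = 0.050429 × 0.823 + 0.016 = 0.057503.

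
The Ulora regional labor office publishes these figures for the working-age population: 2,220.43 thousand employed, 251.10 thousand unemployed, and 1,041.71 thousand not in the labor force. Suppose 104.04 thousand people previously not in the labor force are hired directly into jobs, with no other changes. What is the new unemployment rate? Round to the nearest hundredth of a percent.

New unemployment rate ≈ 9.75%.

Initially, labor force = 2,220.43 + 251.10 = 2,471.53 thousand, so u = 251.10/2,471.53 = 10.16%.
After the change, employed and labor force both rise by 104.04; unemployed unchanged → E = 2,324.47, U = 251.10, labor force = 2,575.57 thousand.
New unemployment rate = 251.10 / 2,575.57 = 9.75%.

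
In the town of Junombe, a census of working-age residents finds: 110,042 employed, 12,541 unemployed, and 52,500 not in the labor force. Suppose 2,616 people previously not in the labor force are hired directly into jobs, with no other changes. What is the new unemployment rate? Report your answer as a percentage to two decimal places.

Initially, labor force = 110,042 + 12,541 = 122,583, so u = 12,541/122,583 = 10.23%.
After the change, employed and labor force both rise by 2,616; unemployed unchanged → E = 112,658, U = 12,541, labor force = 125,199.
New unemployment rate = 12,541 / 125,199 = 10.02%.

New unemployment rate ≈ 10.02%.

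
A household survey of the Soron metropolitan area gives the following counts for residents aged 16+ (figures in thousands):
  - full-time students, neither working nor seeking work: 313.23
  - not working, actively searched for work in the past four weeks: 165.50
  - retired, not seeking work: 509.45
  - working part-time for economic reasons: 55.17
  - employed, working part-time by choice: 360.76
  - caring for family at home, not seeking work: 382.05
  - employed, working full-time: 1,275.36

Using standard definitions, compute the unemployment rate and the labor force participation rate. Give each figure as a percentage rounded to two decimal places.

Employed = 55.17 + 360.76 + 1,275.36 = 1,691.29 thousand (anyone who worked, including part-time for economic reasons, counts as employed).
Unemployed = 165.50 thousand.
Labor force = 1,691.29 + 165.50 = 1,856.79 thousand.
Not in labor force = 313.23 + 509.45 + 382.05 = 1,204.73 thousand (those not working and not actively searching are outside the labor force).
Civilian working-age population = 1,856.79 + 1,204.73 = 3,061.52 thousand.
Unemployment rate = 165.50 / 1,856.79 = 8.91%.
Labor force participation rate = 1,856.79 / 3,061.52 = 60.65%.

Unemployment rate ≈ 8.91%; labor force participation rate ≈ 60.65%.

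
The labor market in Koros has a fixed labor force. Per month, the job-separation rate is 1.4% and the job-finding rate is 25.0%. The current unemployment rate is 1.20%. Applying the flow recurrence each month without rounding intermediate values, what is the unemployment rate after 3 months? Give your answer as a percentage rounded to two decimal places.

With a fixed labor force, u_{t+1} = u_t + s·(1−u_t) − f·u_t = u_t·(1−s−f) + s.
Here 1−s−f = 0.736 and s = 0.014.
u_1 = 0.012000 × 0.736 + 0.014 = 0.022832.
u_2 = 0.022832 × 0.736 + 0.014 = 0.030804.
u_3 = 0.030804 × 0.736 + 0.014 = 0.036672.

Unemployment rate after three months ≈ 3.67%.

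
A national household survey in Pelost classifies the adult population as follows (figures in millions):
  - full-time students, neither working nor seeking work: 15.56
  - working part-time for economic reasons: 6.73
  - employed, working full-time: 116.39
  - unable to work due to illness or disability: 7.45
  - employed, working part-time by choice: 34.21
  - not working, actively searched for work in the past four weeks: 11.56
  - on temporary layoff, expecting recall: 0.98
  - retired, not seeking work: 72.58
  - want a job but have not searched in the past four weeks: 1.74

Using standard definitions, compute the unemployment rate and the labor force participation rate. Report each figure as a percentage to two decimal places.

Unemployment rate ≈ 7.38%; labor force participation rate ≈ 63.57%.

Employed = 6.73 + 116.39 + 34.21 = 157.33 million (anyone who worked, including part-time for economic reasons, counts as employed).
Unemployed = 11.56 + 0.98 = 12.54 million (jobless and actively searching, or on temporary layoff).
Labor force = 157.33 + 12.54 = 169.87 million.
Not in labor force = 15.56 + 7.45 + 72.58 + 1.74 = 97.33 million (those not working and not actively searching are outside the labor force — including those who want a job but have given up searching).
Civilian working-age population = 169.87 + 97.33 = 267.20 million.
Unemployment rate = 12.54 / 169.87 = 7.38%.
Labor force participation rate = 169.87 / 267.20 = 63.57%.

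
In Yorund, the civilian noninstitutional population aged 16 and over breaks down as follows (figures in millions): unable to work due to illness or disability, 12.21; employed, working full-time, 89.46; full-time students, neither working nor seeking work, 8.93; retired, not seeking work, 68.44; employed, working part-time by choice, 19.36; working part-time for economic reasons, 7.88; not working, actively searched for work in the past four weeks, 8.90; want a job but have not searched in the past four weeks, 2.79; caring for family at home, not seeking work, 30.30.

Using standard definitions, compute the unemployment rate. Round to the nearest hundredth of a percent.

Employed = 89.46 + 19.36 + 7.88 = 116.70 million (anyone who worked, including part-time for economic reasons, counts as employed).
Unemployed = 8.90 million.
Labor force = 116.70 + 8.90 = 125.60 million.
Unemployment rate = 8.90 / 125.60 = 7.09%.

Unemployment rate ≈ 7.09%.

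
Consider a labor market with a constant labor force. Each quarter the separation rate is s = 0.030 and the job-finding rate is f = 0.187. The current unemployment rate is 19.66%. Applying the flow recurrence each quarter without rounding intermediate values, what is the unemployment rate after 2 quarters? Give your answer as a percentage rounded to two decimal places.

With a fixed labor force, u_{t+1} = u_t + s·(1−u_t) − f·u_t = u_t·(1−s−f) + s.
Here 1−s−f = 0.783 and s = 0.030.
u_1 = 0.196600 × 0.783 + 0.030 = 0.183938.
u_2 = 0.183938 × 0.783 + 0.030 = 0.174023.

Unemployment rate after two quarters ≈ 17.40%.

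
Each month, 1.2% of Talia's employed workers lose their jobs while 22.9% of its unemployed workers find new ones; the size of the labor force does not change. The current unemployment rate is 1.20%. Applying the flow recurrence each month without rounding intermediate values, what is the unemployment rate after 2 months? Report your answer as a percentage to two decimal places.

Unemployment rate after two months ≈ 2.80%.

With a fixed labor force, u_{t+1} = u_t + s·(1−u_t) − f·u_t = u_t·(1−s−f) + s.
Here 1−s−f = 0.759 and s = 0.012.
u_1 = 0.012000 × 0.759 + 0.012 = 0.021108.
u_2 = 0.021108 × 0.759 + 0.012 = 0.028021.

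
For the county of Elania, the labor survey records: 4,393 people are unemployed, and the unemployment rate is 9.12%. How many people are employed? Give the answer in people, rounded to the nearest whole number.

About 43,776 are employed.

Labor force = U / u = 4,393 / 0.0912 ≈ 48,169.
Employed = labor force − unemployed = 48,169 − 4,393 = 43,776.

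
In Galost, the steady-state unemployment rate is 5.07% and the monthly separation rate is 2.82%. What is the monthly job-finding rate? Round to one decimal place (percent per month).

Job-finding rate ≈ 52.8% per month.

From u* = s/(s+f): f = s·(1−u)/u.
f = 2.82 × (1 − 0.0507) / 0.0507 = 2.6770 / 0.0507 ≈ 52.8% per month.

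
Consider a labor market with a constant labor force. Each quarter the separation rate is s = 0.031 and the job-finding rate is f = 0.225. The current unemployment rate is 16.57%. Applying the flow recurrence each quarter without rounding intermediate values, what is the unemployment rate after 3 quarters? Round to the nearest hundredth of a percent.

Unemployment rate after three quarters ≈ 13.95%.

With a fixed labor force, u_{t+1} = u_t + s·(1−u_t) − f·u_t = u_t·(1−s−f) + s.
Here 1−s−f = 0.744 and s = 0.031.
u_1 = 0.165700 × 0.744 + 0.031 = 0.154281.
u_2 = 0.154281 × 0.744 + 0.031 = 0.145785.
u_3 = 0.145785 × 0.744 + 0.031 = 0.139464.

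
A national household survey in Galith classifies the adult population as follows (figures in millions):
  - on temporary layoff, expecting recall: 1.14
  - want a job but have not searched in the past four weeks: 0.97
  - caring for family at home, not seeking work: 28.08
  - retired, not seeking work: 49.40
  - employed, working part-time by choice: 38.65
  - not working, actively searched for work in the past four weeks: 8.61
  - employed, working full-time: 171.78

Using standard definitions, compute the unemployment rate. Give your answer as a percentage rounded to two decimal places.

Employed = 38.65 + 171.78 = 210.43 million.
Unemployed = 1.14 + 8.61 = 9.75 million (jobless and actively searching, or on temporary layoff).
Labor force = 210.43 + 9.75 = 220.18 million.
Unemployment rate = 9.75 / 220.18 = 4.43%.

Unemployment rate ≈ 4.43%.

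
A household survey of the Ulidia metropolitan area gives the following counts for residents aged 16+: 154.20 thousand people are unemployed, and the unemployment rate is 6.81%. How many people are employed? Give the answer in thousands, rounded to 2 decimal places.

Labor force = U / u = 154.20 / 0.0681 ≈ 2,264.32 thousand.
Employed = labor force − unemployed = 2,264.32 − 154.20 = 2,110.12 thousand.

About 2,110.12 thousand are employed.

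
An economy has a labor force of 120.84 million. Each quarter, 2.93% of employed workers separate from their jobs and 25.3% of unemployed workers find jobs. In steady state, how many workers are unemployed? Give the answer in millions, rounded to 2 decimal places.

About 12.54 million are unemployed in steady state.

Steady-state unemployment rate u* = s/(s+f) = 2.93/(2.93+25.3) = 0.103790.
Unemployed = u* × labor force = 0.103790 × 120.84 ≈ 12.54 million.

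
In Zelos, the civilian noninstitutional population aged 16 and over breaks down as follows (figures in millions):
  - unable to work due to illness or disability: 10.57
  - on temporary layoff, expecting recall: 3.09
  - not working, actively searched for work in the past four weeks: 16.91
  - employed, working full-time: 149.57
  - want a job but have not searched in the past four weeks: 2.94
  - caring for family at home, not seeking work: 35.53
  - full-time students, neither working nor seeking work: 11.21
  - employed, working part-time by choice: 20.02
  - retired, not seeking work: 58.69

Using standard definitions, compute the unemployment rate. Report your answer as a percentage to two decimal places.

Employed = 149.57 + 20.02 = 169.59 million.
Unemployed = 3.09 + 16.91 = 20.00 million (jobless and actively searching, or on temporary layoff).
Labor force = 169.59 + 20.00 = 189.59 million.
Unemployment rate = 20.00 / 189.59 = 10.55%.

Unemployment rate ≈ 10.55%.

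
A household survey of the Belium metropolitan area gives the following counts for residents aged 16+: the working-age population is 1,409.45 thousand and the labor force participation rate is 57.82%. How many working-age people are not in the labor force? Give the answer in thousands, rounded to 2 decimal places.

Share not in the labor force = 1 − 0.5782 = 0.4218.
Not in labor force = 0.4218 × 1,409.45 ≈ 594.51 thousand.

About 594.51 thousand are not in the labor force.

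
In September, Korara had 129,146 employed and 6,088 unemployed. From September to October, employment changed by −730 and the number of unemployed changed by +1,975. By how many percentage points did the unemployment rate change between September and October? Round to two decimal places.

September: labor force = 129,146 + 6,088 = 135,234; u = 6,088/135,234 = 4.50%.
October: labor force = 128,416 + 8,063 = 136,479; u = 8,063/136,479 = 5.91%.
Change = 5.91% − 4.50% = +1.41 pp.

The unemployment rate changed by +1.41 percentage points.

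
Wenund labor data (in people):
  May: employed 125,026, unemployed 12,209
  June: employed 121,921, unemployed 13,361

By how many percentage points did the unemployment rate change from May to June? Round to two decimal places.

The unemployment rate changed by +0.98 percentage points.

May: labor force = 125,026 + 12,209 = 137,235; u = 12,209/137,235 = 8.90%.
June: labor force = 121,921 + 13,361 = 135,282; u = 13,361/135,282 = 9.88%.
Change = 9.88% − 8.90% = +0.98 pp.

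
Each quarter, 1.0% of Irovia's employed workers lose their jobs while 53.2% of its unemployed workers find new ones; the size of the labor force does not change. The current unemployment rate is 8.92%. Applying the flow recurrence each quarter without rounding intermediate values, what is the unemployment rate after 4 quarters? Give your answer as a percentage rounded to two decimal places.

With a fixed labor force, u_{t+1} = u_t + s·(1−u_t) − f·u_t = u_t·(1−s−f) + s.
Here 1−s−f = 0.458 and s = 0.010.
u_1 = 0.089200 × 0.458 + 0.010 = 0.050854.
u_2 = 0.050854 × 0.458 + 0.010 = 0.033291.
u_3 = 0.033291 × 0.458 + 0.010 = 0.025247.
u_4 = 0.025247 × 0.458 + 0.010 = 0.021563.

Unemployment rate after four quarters ≈ 2.16%.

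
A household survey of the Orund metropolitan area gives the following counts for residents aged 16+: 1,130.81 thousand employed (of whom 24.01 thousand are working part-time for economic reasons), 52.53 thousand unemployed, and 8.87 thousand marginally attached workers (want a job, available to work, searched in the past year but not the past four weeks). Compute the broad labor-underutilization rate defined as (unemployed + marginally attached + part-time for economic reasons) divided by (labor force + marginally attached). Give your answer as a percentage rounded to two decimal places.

Labor force = 1,130.81 + 52.53 = 1,183.34 thousand.
Numerator = 52.53 + 8.87 + 24.01 = 85.41 thousand.
Denominator = 1,183.34 + 8.87 = 1,192.21 thousand.
Broad rate = 85.41 / 1,192.21 = 7.16%.

Broad underutilization rate ≈ 7.16%.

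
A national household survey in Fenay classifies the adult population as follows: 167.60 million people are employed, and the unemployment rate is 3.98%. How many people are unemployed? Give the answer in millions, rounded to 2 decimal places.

Let U be the number unemployed. The labor force is E + U, and U/(E+U) = 0.0398.
So U = 0.0398 × 167.60 / (1 − 0.0398) = 6.6705 / 0.9602 ≈ 6.95 million.

About 6.95 million are unemployed.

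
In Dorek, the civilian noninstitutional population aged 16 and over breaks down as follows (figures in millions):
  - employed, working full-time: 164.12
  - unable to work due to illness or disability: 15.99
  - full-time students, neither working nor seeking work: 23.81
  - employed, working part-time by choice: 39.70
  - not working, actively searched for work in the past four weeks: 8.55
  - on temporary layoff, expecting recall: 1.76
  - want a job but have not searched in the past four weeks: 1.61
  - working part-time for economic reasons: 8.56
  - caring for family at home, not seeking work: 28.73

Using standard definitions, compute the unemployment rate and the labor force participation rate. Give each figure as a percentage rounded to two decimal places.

Employed = 164.12 + 39.70 + 8.56 = 212.38 million (anyone who worked, including part-time for economic reasons, counts as employed).
Unemployed = 8.55 + 1.76 = 10.31 million (jobless and actively searching, or on temporary layoff).
Labor force = 212.38 + 10.31 = 222.69 million.
Not in labor force = 15.99 + 23.81 + 1.61 + 28.73 = 70.14 million (those not working and not actively searching are outside the labor force — including those who want a job but have given up searching).
Civilian working-age population = 222.69 + 70.14 = 292.83 million.
Unemployment rate = 10.31 / 222.69 = 4.63%.
Labor force participation rate = 222.69 / 292.83 = 76.05%.

Unemployment rate ≈ 4.63%; labor force participation rate ≈ 76.05%.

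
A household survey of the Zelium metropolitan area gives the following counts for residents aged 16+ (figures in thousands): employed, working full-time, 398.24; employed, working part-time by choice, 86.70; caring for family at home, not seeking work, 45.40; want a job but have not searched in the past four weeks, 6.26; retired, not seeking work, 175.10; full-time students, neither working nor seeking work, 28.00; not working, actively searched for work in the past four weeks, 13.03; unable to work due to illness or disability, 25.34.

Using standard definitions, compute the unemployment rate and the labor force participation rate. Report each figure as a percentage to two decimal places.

Unemployment rate ≈ 2.62%; labor force participation rate ≈ 64.00%.

Employed = 398.24 + 86.70 = 484.94 thousand.
Unemployed = 13.03 thousand.
Labor force = 484.94 + 13.03 = 497.97 thousand.
Not in labor force = 45.40 + 6.26 + 175.10 + 28.00 + 25.34 = 280.10 thousand (those not working and not actively searching are outside the labor force — including those who want a job but have given up searching).
Civilian working-age population = 497.97 + 280.10 = 778.07 thousand.
Unemployment rate = 13.03 / 497.97 = 2.62%.
Labor force participation rate = 497.97 / 778.07 = 64.00%.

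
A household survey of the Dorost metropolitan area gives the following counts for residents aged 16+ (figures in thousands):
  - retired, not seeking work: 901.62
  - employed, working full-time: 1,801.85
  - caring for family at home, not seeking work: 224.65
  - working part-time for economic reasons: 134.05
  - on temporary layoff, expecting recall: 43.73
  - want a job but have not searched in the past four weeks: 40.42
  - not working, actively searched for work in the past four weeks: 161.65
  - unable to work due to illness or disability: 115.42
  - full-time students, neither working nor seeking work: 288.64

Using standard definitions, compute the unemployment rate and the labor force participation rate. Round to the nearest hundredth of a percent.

Unemployment rate ≈ 9.59%; labor force participation rate ≈ 57.68%.

Employed = 1,801.85 + 134.05 = 1,935.90 thousand (anyone who worked, including part-time for economic reasons, counts as employed).
Unemployed = 43.73 + 161.65 = 205.38 thousand (jobless and actively searching, or on temporary layoff).
Labor force = 1,935.90 + 205.38 = 2,141.28 thousand.
Not in labor force = 901.62 + 224.65 + 40.42 + 115.42 + 288.64 = 1,570.75 thousand (those not working and not actively searching are outside the labor force — including those who want a job but have given up searching).
Civilian working-age population = 2,141.28 + 1,570.75 = 3,712.03 thousand.
Unemployment rate = 205.38 / 2,141.28 = 9.59%.
Labor force participation rate = 2,141.28 / 3,712.03 = 57.68%.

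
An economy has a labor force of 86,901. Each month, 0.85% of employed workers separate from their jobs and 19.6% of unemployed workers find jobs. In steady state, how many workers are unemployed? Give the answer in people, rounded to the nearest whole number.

Steady-state unemployment rate u* = s/(s+f) = 0.85/(0.85+19.6) = 0.041565.
Unemployed = u* × labor force = 0.041565 × 86,901 ≈ 3,612.

About 3,612 are unemployed in steady state.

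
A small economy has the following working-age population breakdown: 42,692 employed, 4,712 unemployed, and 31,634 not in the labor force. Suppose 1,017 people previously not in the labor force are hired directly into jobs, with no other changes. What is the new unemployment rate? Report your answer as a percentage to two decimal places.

Initially, labor force = 42,692 + 4,712 = 47,404, so u = 4,712/47,404 = 9.94%.
After the change, employed and labor force both rise by 1,017; unemployed unchanged → E = 43,709, U = 4,712, labor force = 48,421.
New unemployment rate = 4,712 / 48,421 = 9.73%.

New unemployment rate ≈ 9.73%.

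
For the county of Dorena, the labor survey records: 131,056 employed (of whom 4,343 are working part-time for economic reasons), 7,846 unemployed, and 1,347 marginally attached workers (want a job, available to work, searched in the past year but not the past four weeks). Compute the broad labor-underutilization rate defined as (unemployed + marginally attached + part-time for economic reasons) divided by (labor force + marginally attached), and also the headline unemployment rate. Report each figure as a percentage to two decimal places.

Broad underutilization rate ≈ 9.65%; headline unemployment rate ≈ 5.65%.

Labor force = 131,056 + 7,846 = 138,902.
Numerator = 7,846 + 1,347 + 4,343 = 13,536.
Denominator = 138,902 + 1,347 = 140,249.
Broad rate = 13,536 / 140,249 = 9.65%.
Headline unemployment rate = 7,846 / 138,902 = 5.65%.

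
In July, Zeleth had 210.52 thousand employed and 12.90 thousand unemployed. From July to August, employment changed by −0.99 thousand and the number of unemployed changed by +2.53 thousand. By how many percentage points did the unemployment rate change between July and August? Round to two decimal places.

July: labor force = 210.52 + 12.90 = 223.42; u = 12.90/223.42 = 5.77%.
August: labor force = 209.53 + 15.43 = 224.96; u = 15.43/224.96 = 6.86%.
Change = 6.86% − 5.77% = +1.09 pp.

The unemployment rate changed by +1.09 percentage points.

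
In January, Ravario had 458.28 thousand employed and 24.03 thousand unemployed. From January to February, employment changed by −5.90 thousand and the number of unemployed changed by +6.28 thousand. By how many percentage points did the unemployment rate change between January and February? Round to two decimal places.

January: labor force = 458.28 + 24.03 = 482.31; u = 24.03/482.31 = 4.98%.
February: labor force = 452.38 + 30.31 = 482.69; u = 30.31/482.69 = 6.28%.
Change = 6.28% − 4.98% = +1.30 pp.

The unemployment rate changed by +1.30 percentage points.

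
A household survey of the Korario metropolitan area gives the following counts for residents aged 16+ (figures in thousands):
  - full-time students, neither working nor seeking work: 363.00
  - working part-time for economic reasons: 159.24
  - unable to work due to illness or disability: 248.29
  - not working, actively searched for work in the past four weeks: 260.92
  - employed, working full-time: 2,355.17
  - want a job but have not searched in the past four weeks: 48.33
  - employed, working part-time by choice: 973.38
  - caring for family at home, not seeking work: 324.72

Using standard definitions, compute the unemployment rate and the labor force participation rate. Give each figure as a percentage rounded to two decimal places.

Unemployment rate ≈ 6.96%; labor force participation rate ≈ 79.20%.

Employed = 159.24 + 2,355.17 + 973.38 = 3,487.79 thousand (anyone who worked, including part-time for economic reasons, counts as employed).
Unemployed = 260.92 thousand.
Labor force = 3,487.79 + 260.92 = 3,748.71 thousand.
Not in labor force = 363.00 + 248.29 + 48.33 + 324.72 = 984.34 thousand (those not working and not actively searching are outside the labor force — including those who want a job but have given up searching).
Civilian working-age population = 3,748.71 + 984.34 = 4,733.05 thousand.
Unemployment rate = 260.92 / 3,748.71 = 6.96%.
Labor force participation rate = 3,748.71 / 4,733.05 = 79.20%.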